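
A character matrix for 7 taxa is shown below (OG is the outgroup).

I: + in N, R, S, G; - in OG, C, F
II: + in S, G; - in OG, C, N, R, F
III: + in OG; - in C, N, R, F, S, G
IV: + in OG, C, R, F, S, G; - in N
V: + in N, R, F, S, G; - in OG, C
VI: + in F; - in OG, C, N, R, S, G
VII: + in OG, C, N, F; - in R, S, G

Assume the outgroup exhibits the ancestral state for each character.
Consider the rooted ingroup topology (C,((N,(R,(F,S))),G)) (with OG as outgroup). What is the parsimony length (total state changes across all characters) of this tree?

Map each character onto (C,((N,(R,(F,S))),G)) (rooted by OG) and count the minimum state changes it requires (Fitch parsimony):
I: 2; II: 2; III: 1; IV: 1; V: 1; VI: 1; VII: 3.
Total tree length = 11.

11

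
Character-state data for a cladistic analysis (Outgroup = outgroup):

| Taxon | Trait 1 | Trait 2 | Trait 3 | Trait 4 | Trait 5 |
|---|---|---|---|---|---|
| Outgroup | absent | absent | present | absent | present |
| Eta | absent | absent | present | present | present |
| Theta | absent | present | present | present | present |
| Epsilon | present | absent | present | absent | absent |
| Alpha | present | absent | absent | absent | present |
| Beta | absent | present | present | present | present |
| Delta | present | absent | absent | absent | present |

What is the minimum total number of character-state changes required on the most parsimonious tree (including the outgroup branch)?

5

Character polarity is set by the outgroup: the derived state is whichever differs from the outgroup's state, so for Trait 3, Trait 5 the derived state is 'absent', and for the remaining characters it is 'present'.
Trait 1: derived state 'present' in Alpha, Delta, and Epsilon only — synapomorphy for {Alpha, Delta, Epsilon}.
Trait 2 (derived state 'present') is shared by Beta and Theta — a synapomorphy uniting that clade.
Trait 3: derived state 'absent' in Alpha and Delta only — synapomorphy for {Alpha, Delta}.
Trait 4 (derived state 'present') is shared by Beta, Eta, and Theta — a synapomorphy uniting that clade.
Trait 5 (derived state 'absent') is unique to Epsilon (autapomorphy; uninformative for grouping).
Most parsimonious ingroup topology: ((Eta,(Theta,Beta)),(Epsilon,(Alpha,Delta))).
Changes per character on this tree: Trait 1: 1; Trait 2: 1; Trait 3: 1; Trait 4: 1; Trait 5: 1.
Total = 5.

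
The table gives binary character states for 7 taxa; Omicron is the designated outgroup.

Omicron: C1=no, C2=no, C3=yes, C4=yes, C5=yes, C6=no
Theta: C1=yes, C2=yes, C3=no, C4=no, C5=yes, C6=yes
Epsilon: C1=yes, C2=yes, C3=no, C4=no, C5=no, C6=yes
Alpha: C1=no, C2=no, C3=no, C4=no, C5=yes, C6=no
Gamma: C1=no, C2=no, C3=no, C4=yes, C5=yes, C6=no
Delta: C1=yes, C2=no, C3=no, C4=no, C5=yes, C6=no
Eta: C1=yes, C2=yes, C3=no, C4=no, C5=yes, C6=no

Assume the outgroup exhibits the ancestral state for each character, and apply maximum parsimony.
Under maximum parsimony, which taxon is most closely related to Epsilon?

Character polarity is set by the outgroup: the derived state is whichever differs from the outgroup's state, so for C3, C4, C5 the derived state is 'no', and for the remaining characters it is 'yes'.
C1: derived state 'yes' in Delta, Epsilon, Eta, and Theta only — synapomorphy for {Delta, Epsilon, Eta, Theta}.
C2 (derived state 'yes') is shared by Epsilon, Eta, and Theta — a synapomorphy uniting that clade.
C3 (derived state 'no') is shared by all ingroup taxa — unites the whole ingroup.
C4: derived state 'no' in Alpha, Delta, Epsilon, Eta, and Theta only — synapomorphy for {Alpha, Delta, Epsilon, Eta, Theta}.
C5: derived state 'no' in Epsilon only — an autapomorphy, so it tells us nothing about relationships among taxa.
C6 (derived state 'yes') is shared by Epsilon and Theta — a synapomorphy uniting that clade.
Most parsimonious ingroup topology: (((((Theta,Epsilon),Eta),Delta),Alpha),Gamma).
Epsilon and Theta form a cherry on this tree, so they are sister taxa.

Theta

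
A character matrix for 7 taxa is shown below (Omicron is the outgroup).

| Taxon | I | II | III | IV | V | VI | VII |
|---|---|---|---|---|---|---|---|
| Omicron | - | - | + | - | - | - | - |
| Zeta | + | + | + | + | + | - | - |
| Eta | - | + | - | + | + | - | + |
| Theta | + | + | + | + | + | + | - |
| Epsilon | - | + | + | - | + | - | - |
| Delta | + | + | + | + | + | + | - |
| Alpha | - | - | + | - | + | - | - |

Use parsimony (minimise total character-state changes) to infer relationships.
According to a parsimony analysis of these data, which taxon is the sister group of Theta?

Character polarity is set by the outgroup: the derived state is whichever differs from the outgroup's state, so for III the derived state is '-', and for the remaining characters it is '+'.
I (derived state '+') is shared by Delta, Theta, and Zeta — a synapomorphy uniting that clade.
II (derived state '+') is shared by Delta, Epsilon, Eta, Theta, and Zeta — a synapomorphy uniting that clade.
III: derived state '-' in Eta only — an autapomorphy, so it tells us nothing about relationships among taxa.
IV (derived state '+') is shared by Delta, Eta, Theta, and Zeta — a synapomorphy uniting that clade.
All ingroup taxa share the derived state '+' for V; it defines the ingroup but does not resolve relationships within it.
Only Delta and Theta show the derived state '+' for VI, supporting them as a clade.
VII: derived state '+' in Eta only — an autapomorphy, so it tells us nothing about relationships among taxa.
Most parsimonious ingroup topology: ((((Zeta,(Theta,Delta)),Eta),Epsilon),Alpha).
Theta and Delta form a cherry on this tree, so they are sister taxa.

Delta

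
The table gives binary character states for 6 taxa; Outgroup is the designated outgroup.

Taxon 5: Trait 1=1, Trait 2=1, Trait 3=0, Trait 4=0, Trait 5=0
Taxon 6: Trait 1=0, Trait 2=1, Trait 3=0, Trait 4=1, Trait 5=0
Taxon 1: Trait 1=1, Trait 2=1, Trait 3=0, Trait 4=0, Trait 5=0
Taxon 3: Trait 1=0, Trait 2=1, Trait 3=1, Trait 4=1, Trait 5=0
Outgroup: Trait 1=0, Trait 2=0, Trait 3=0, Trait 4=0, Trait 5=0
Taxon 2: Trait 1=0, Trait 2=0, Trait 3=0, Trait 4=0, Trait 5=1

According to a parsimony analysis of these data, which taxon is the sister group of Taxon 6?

The outgroup has state '0' for every character, so '1' is the derived state throughout.
Only Taxon 1 and Taxon 5 show the derived state '1' for Trait 1, supporting them as a clade.
Trait 2: derived state '1' in Taxon 1, Taxon 3, Taxon 5, and Taxon 6 only — synapomorphy for {Taxon 1, Taxon 3, Taxon 5, Taxon 6}.
Trait 3 (derived state '1') is unique to Taxon 3 (autapomorphy; uninformative for grouping).
Only Taxon 3 and Taxon 6 show the derived state '1' for Trait 4, supporting them as a clade.
Trait 5 (derived state '1') is unique to Taxon 2 (autapomorphy; uninformative for grouping).
Most parsimonious ingroup topology: (((Taxon 6,Taxon 3),(Taxon 5,Taxon 1)),Taxon 2).
Taxon 6 and Taxon 3 form a cherry on this tree, so they are sister taxa.

Taxon 3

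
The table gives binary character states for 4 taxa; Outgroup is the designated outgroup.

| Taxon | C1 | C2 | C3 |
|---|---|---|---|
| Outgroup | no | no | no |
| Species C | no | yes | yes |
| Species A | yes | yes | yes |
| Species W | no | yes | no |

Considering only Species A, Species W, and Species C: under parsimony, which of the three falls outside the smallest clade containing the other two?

Species W

The outgroup has state 'no' for every character, so 'yes' is the derived state throughout.
C1 (derived state 'yes') is unique to Species A (autapomorphy; uninformative for grouping).
C2 (derived state 'yes') is shared by all ingroup taxa — unites the whole ingroup.
C3 (derived state 'yes') is shared by Species A and Species C — a synapomorphy uniting that clade.
Most parsimonious ingroup topology: ((Species C,Species A),Species W).
Species C and Species A share a more recent common ancestor with each other than either does with Species W, so Species W is the least closely related of the three.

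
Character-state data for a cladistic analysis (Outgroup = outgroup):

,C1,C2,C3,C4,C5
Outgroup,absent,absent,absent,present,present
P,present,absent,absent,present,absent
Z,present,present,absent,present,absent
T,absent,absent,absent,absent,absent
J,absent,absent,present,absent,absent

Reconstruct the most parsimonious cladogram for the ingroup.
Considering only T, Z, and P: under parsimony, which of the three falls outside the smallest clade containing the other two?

T

Character polarity is set by the outgroup: the derived state is whichever differs from the outgroup's state, so for C4, C5 the derived state is 'absent', and for the remaining characters it is 'present'.
C1 (derived state 'present') is shared by P and Z — a synapomorphy uniting that clade.
C2 (derived state 'present') is unique to Z (autapomorphy; uninformative for grouping).
C3: derived state 'present' in J only — an autapomorphy, so it tells us nothing about relationships among taxa.
C4 (derived state 'absent') is shared by J and T — a synapomorphy uniting that clade.
All ingroup taxa share the derived state 'absent' for C5; it defines the ingroup but does not resolve relationships within it.
Most parsimonious ingroup topology: ((P,Z),(T,J)).
P and Z share a more recent common ancestor with each other than either does with T, so T is the least closely related of the three.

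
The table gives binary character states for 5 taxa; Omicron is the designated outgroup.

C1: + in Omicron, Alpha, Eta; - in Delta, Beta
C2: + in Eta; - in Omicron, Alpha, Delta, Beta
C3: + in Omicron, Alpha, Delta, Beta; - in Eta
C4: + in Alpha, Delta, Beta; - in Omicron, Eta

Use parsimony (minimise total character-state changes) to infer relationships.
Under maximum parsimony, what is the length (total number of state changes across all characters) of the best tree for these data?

4

Character polarity is set by the outgroup: the derived state is whichever differs from the outgroup's state, so for C1, C3 the derived state is '-', and for the remaining characters it is '+'.
C1 (derived state '-') is shared by Beta and Delta — a synapomorphy uniting that clade.
C2 (derived state '+') is unique to Eta (autapomorphy; uninformative for grouping).
C3 (derived state '-') is unique to Eta (autapomorphy; uninformative for grouping).
Only Alpha, Beta, and Delta show the derived state '+' for C4, supporting them as a clade.
Most parsimonious ingroup topology: ((Alpha,(Delta,Beta)),Eta).
Changes per character on this tree: C1: 1; C2: 1; C3: 1; C4: 1.
Total = 4.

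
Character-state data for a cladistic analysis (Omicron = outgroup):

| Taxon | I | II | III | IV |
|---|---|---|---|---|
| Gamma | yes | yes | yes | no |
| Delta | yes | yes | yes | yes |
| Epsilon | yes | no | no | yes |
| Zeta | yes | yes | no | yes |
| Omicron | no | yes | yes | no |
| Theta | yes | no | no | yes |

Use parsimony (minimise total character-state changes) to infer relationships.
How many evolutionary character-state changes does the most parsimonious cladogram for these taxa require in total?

4

Character polarity is set by the outgroup: the derived state is whichever differs from the outgroup's state, so for II, III the derived state is 'no', and for the remaining characters it is 'yes'.
All ingroup taxa share the derived state 'yes' for I; it defines the ingroup but does not resolve relationships within it.
II (derived state 'no') is shared by Epsilon and Theta — a synapomorphy uniting that clade.
III (derived state 'no') is shared by Epsilon, Theta, and Zeta — a synapomorphy uniting that clade.
IV (derived state 'yes') is shared by Delta, Epsilon, Theta, and Zeta — a synapomorphy uniting that clade.
Most parsimonious ingroup topology: ((Delta,(Zeta,(Epsilon,Theta))),Gamma).
Changes per character on this tree: I: 1; II: 1; III: 1; IV: 1.
Total = 4.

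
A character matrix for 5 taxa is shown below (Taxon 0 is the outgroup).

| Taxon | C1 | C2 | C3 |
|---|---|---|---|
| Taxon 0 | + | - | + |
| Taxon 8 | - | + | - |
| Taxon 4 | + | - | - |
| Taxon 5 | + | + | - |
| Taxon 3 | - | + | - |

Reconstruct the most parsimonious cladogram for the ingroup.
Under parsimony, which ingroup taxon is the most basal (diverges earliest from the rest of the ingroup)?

Character polarity is set by the outgroup: the derived state is whichever differs from the outgroup's state, so for C1, C3 the derived state is '-', and for the remaining characters it is '+'.
C1 (derived state '-') is shared by Taxon 3 and Taxon 8 — a synapomorphy uniting that clade.
C2: derived state '+' in Taxon 3, Taxon 5, and Taxon 8 only — synapomorphy for {Taxon 3, Taxon 5, Taxon 8}.
C3 (derived state '-') is shared by all ingroup taxa — unites the whole ingroup.
Most parsimonious ingroup topology: (((Taxon 8,Taxon 3),Taxon 5),Taxon 4).
Taxon 4 is sister to the clade containing all other ingroup taxa, so it is the earliest-diverging (most basal) ingroup lineage.

Taxon 4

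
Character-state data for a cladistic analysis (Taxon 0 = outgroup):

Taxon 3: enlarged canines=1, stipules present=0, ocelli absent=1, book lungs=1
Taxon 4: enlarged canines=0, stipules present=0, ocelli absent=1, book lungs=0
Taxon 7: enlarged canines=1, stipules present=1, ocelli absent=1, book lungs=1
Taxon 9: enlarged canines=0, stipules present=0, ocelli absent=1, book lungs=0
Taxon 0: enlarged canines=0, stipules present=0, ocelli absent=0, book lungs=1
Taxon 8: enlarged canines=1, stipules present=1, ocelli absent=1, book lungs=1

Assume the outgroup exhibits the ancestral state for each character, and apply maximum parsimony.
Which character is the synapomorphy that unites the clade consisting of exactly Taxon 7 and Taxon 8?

Character polarity is set by the outgroup: the derived state is whichever differs from the outgroup's state, so for book lungs the derived state is '0', and for the remaining characters it is '1'.
Only Taxon 3, Taxon 7, and Taxon 8 show the derived state '1' for enlarged canines, supporting them as a clade.
Only Taxon 7 and Taxon 8 show the derived state '1' for stipules present, supporting them as a clade.
All ingroup taxa share the derived state '1' for ocelli absent; it defines the ingroup but does not resolve relationships within it.
book lungs (derived state '0') is shared by Taxon 4 and Taxon 9 — a synapomorphy uniting that clade.
Most parsimonious ingroup topology: (((Taxon 8,Taxon 7),Taxon 3),(Taxon 9,Taxon 4)).
The clade {Taxon 7, Taxon 8} is supported by stipules present: its derived state '1' occurs in exactly those taxa and in no other taxon (including the outgroup).

stipules present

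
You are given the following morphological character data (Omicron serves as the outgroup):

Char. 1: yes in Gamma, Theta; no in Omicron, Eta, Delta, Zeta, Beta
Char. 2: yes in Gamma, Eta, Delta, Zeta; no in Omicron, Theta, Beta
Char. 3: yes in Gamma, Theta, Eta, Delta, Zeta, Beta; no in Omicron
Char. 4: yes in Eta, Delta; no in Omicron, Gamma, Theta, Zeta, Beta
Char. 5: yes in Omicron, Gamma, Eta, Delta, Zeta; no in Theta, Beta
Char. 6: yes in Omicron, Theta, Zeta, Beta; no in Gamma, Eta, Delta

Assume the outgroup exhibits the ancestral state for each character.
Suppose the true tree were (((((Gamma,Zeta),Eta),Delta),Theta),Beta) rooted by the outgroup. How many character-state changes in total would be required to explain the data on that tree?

10

Map each character onto (((((Gamma,Zeta),Eta),Delta),Theta),Beta) (rooted by Omicron) and count the minimum state changes it requires (Fitch parsimony):
Char. 1: 2; Char. 2: 1; Char. 3: 1; Char. 4: 2; Char. 5: 2; Char. 6: 2.
Total tree length = 10.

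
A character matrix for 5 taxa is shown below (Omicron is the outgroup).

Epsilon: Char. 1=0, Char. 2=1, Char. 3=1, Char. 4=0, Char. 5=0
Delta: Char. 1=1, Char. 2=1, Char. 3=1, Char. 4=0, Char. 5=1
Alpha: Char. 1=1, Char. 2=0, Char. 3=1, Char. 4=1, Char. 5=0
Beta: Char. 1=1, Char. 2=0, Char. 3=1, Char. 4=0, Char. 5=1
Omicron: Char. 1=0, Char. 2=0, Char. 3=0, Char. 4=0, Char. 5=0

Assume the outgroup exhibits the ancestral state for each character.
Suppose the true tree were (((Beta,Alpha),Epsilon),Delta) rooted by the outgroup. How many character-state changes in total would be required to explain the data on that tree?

8

Map each character onto (((Beta,Alpha),Epsilon),Delta) (rooted by Omicron) and count the minimum state changes it requires (Fitch parsimony):
Char. 1: 2; Char. 2: 2; Char. 3: 1; Char. 4: 1; Char. 5: 2.
Total tree length = 8.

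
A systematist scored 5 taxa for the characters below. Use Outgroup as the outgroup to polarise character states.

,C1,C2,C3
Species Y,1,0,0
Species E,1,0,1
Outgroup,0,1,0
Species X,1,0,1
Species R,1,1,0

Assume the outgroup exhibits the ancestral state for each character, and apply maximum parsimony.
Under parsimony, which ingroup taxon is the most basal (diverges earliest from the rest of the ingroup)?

Species R

Character polarity is set by the outgroup: the derived state is whichever differs from the outgroup's state, so for C2 the derived state is '0', and for the remaining characters it is '1'.
C1 (derived state '1') is shared by all ingroup taxa — unites the whole ingroup.
Only Species E, Species X, and Species Y show the derived state '0' for C2, supporting them as a clade.
C3 (derived state '1') is shared by Species E and Species X — a synapomorphy uniting that clade.
Most parsimonious ingroup topology: (((Species X,Species E),Species Y),Species R).
Species R is sister to the clade containing all other ingroup taxa, so it is the earliest-diverging (most basal) ingroup lineage.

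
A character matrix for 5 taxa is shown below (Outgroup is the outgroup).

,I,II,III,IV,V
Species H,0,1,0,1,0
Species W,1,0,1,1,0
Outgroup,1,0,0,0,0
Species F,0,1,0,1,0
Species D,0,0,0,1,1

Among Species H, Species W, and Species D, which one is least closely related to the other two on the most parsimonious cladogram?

Species W

Character polarity is set by the outgroup: the derived state is whichever differs from the outgroup's state, so for I the derived state is '0', and for the remaining characters it is '1'.
I: derived state '0' in Species D, Species F, and Species H only — synapomorphy for {Species D, Species F, Species H}.
II (derived state '1') is shared by Species F and Species H — a synapomorphy uniting that clade.
III (derived state '1') is unique to Species W (autapomorphy; uninformative for grouping).
IV (derived state '1') is shared by all ingroup taxa — unites the whole ingroup.
V: derived state '1' in Species D only — an autapomorphy, so it tells us nothing about relationships among taxa.
Most parsimonious ingroup topology: (((Species H,Species F),Species D),Species W).
Species D and Species H share a more recent common ancestor with each other than either does with Species W, so Species W is the least closely related of the three.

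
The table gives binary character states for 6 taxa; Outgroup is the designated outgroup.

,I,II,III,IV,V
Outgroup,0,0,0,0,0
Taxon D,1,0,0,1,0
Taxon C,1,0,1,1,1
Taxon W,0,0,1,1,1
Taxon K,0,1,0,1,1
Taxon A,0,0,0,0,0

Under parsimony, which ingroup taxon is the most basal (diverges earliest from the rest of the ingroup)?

The outgroup has state '0' for every character, so '1' is the derived state throughout.
I groups Taxon C and Taxon D, which is incompatible with the clades supported by the remaining characters; treating it as convergent (homoplasy) costs fewer steps than any alternative tree.
II (derived state '1') is unique to Taxon K (autapomorphy; uninformative for grouping).
III: derived state '1' in Taxon C and Taxon W only — synapomorphy for {Taxon C, Taxon W}.
IV: derived state '1' in Taxon C, Taxon D, Taxon K, and Taxon W only — synapomorphy for {Taxon C, Taxon D, Taxon K, Taxon W}.
Only Taxon C, Taxon K, and Taxon W show the derived state '1' for V, supporting them as a clade.
Most parsimonious ingroup topology: ((Taxon D,((Taxon C,Taxon W),Taxon K)),Taxon A).
Taxon A is sister to the clade containing all other ingroup taxa, so it is the earliest-diverging (most basal) ingroup lineage.

Taxon A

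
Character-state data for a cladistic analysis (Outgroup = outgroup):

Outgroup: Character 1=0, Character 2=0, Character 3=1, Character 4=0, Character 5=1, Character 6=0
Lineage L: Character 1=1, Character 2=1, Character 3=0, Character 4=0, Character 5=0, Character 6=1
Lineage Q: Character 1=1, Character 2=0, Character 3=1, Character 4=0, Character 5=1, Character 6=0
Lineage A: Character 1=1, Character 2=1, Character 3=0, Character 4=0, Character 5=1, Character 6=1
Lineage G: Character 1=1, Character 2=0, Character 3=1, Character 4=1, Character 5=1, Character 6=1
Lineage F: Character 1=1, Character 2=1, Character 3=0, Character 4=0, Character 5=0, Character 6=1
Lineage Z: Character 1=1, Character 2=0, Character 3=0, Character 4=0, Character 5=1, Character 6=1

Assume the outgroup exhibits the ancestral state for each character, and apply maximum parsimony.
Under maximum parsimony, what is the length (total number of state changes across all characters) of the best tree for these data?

Character polarity is set by the outgroup: the derived state is whichever differs from the outgroup's state, so for Character 3, Character 5 the derived state is '0', and for the remaining characters it is '1'.
All ingroup taxa share the derived state '1' for Character 1; it defines the ingroup but does not resolve relationships within it.
Character 2: derived state '1' in Lineage A, Lineage F, and Lineage L only — synapomorphy for {Lineage A, Lineage F, Lineage L}.
Character 3: derived state '0' in Lineage A, Lineage F, Lineage L, and Lineage Z only — synapomorphy for {Lineage A, Lineage F, Lineage L, Lineage Z}.
Character 4 (derived state '1') is unique to Lineage G (autapomorphy; uninformative for grouping).
Character 5: derived state '0' in Lineage F and Lineage L only — synapomorphy for {Lineage F, Lineage L}.
Character 6: derived state '1' in Lineage A, Lineage F, Lineage G, Lineage L, and Lineage Z only — synapomorphy for {Lineage A, Lineage F, Lineage G, Lineage L, Lineage Z}.
Most parsimonious ingroup topology: (((((Lineage L,Lineage F),Lineage A),Lineage Z),Lineage G),Lineage Q).
Changes per character on this tree: Character 1: 1; Character 2: 1; Character 3: 1; Character 4: 1; Character 5: 1; Character 6: 1.
Total = 6.

6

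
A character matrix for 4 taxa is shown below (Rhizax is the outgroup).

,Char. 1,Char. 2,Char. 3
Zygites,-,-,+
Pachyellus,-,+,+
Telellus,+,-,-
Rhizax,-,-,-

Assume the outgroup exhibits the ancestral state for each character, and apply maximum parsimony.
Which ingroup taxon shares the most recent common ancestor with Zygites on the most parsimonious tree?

Pachyellus

The outgroup has state '-' for every character, so '+' is the derived state throughout.
Char. 1 (derived state '+') is unique to Telellus (autapomorphy; uninformative for grouping).
Char. 2: derived state '+' in Pachyellus only — an autapomorphy, so it tells us nothing about relationships among taxa.
Char. 3 (derived state '+') is shared by Pachyellus and Zygites — a synapomorphy uniting that clade.
Most parsimonious ingroup topology: ((Zygites,Pachyellus),Telellus).
Zygites and Pachyellus form a cherry on this tree, so they are sister taxa.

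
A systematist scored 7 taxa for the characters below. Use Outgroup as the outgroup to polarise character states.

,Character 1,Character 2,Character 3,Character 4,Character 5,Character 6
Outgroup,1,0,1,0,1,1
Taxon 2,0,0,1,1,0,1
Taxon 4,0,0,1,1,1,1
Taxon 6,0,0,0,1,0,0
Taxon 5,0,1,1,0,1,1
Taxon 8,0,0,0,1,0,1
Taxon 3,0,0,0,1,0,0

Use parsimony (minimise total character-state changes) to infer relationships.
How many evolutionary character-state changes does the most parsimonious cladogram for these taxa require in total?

6

Character polarity is set by the outgroup: the derived state is whichever differs from the outgroup's state, so for Character 1, Character 3, Character 5, Character 6 the derived state is '0', and for the remaining characters it is '1'.
Character 1 (derived state '0') is shared by all ingroup taxa — unites the whole ingroup.
Character 2 (derived state '1') is unique to Taxon 5 (autapomorphy; uninformative for grouping).
Character 3 (derived state '0') is shared by Taxon 3, Taxon 6, and Taxon 8 — a synapomorphy uniting that clade.
Character 4 (derived state '1') is shared by Taxon 2, Taxon 3, Taxon 4, Taxon 6, and Taxon 8 — a synapomorphy uniting that clade.
Character 5: derived state '0' in Taxon 2, Taxon 3, Taxon 6, and Taxon 8 only — synapomorphy for {Taxon 2, Taxon 3, Taxon 6, Taxon 8}.
Only Taxon 3 and Taxon 6 show the derived state '0' for Character 6, supporting them as a clade.
Most parsimonious ingroup topology: (((Taxon 2,((Taxon 6,Taxon 3),Taxon 8)),Taxon 4),Taxon 5).
Changes per character on this tree: Character 1: 1; Character 2: 1; Character 3: 1; Character 4: 1; Character 5: 1; Character 6: 1.
Total = 6.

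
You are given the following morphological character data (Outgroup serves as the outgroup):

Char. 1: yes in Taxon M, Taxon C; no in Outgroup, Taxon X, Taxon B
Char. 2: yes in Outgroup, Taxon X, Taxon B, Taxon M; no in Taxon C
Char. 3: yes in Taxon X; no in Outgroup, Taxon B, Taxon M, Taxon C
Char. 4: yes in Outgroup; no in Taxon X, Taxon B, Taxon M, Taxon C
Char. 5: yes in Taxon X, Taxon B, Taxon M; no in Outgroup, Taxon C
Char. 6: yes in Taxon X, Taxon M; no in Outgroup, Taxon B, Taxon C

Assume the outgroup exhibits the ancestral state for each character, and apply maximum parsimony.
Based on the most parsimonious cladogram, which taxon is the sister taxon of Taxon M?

Taxon X

Character polarity is set by the outgroup: the derived state is whichever differs from the outgroup's state, so for Char. 2, Char. 4 the derived state is 'no', and for the remaining characters it is 'yes'.
Char. 1 (state 'yes') occurs in Taxon C and Taxon M but conflicts with the nesting implied by the other characters — most parsimoniously interpreted as homoplasy.
Char. 2: derived state 'no' in Taxon C only — an autapomorphy, so it tells us nothing about relationships among taxa.
Char. 3 (derived state 'yes') is unique to Taxon X (autapomorphy; uninformative for grouping).
Char. 4 (derived state 'no') is shared by all ingroup taxa — unites the whole ingroup.
Char. 5: derived state 'yes' in Taxon B, Taxon M, and Taxon X only — synapomorphy for {Taxon B, Taxon M, Taxon X}.
Char. 6: derived state 'yes' in Taxon M and Taxon X only — synapomorphy for {Taxon M, Taxon X}.
Most parsimonious ingroup topology: (((Taxon X,Taxon M),Taxon B),Taxon C).
Taxon M and Taxon X form a cherry on this tree, so they are sister taxa.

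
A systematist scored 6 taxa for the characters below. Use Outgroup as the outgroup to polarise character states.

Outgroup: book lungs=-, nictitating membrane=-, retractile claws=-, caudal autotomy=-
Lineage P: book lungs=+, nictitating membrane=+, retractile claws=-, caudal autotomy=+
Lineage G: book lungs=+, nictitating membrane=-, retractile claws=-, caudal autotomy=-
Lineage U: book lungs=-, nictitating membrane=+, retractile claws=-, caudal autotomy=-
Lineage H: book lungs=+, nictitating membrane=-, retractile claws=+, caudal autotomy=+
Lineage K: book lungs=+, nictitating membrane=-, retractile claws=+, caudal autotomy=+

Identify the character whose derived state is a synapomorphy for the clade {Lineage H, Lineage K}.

retractile claws

The outgroup has state '-' for every character, so '+' is the derived state throughout.
book lungs (derived state '+') is shared by Lineage G, Lineage H, Lineage K, and Lineage P — a synapomorphy uniting that clade.
nictitating membrane groups Lineage P and Lineage U, which is incompatible with the clades supported by the remaining characters; treating it as convergent (homoplasy) costs fewer steps than any alternative tree.
retractile claws: derived state '+' in Lineage H and Lineage K only — synapomorphy for {Lineage H, Lineage K}.
Only Lineage H, Lineage K, and Lineage P show the derived state '+' for caudal autotomy, supporting them as a clade.
Most parsimonious ingroup topology: (((Lineage P,(Lineage H,Lineage K)),Lineage G),Lineage U).
The clade {Lineage H, Lineage K} is supported by retractile claws: its derived state '+' occurs in exactly those taxa and in no other taxon (including the outgroup).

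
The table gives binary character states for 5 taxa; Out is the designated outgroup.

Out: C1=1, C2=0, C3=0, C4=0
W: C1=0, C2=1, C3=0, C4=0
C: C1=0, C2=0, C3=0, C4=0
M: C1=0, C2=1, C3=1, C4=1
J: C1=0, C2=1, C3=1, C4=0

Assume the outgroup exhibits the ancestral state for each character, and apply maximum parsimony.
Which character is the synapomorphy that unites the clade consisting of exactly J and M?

Character polarity is set by the outgroup: the derived state is whichever differs from the outgroup's state, so for C1 the derived state is '0', and for the remaining characters it is '1'.
All ingroup taxa share the derived state '0' for C1; it defines the ingroup but does not resolve relationships within it.
C2: derived state '1' in J, M, and W only — synapomorphy for {J, M, W}.
C3 (derived state '1') is shared by J and M — a synapomorphy uniting that clade.
C4 (derived state '1') is unique to M (autapomorphy; uninformative for grouping).
Most parsimonious ingroup topology: ((W,(M,J)),C).
The clade {J, M} is supported by C3: its derived state '1' occurs in exactly those taxa and in no other taxon (including the outgroup).

C3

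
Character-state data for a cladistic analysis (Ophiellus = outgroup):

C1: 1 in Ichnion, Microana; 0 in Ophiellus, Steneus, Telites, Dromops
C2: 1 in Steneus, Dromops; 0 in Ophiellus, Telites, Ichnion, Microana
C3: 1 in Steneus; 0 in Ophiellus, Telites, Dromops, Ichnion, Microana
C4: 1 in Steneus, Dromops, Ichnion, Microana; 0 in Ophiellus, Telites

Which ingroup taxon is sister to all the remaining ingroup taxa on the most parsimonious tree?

The outgroup has state '0' for every character, so '1' is the derived state throughout.
C1 (derived state '1') is shared by Ichnion and Microana — a synapomorphy uniting that clade.
C2 (derived state '1') is shared by Dromops and Steneus — a synapomorphy uniting that clade.
C3 (derived state '1') is unique to Steneus (autapomorphy; uninformative for grouping).
C4: derived state '1' in Dromops, Ichnion, Microana, and Steneus only — synapomorphy for {Dromops, Ichnion, Microana, Steneus}.
Most parsimonious ingroup topology: (((Steneus,Dromops),(Ichnion,Microana)),Telites).
Telites is sister to the clade containing all other ingroup taxa, so it is the earliest-diverging (most basal) ingroup lineage.

Telites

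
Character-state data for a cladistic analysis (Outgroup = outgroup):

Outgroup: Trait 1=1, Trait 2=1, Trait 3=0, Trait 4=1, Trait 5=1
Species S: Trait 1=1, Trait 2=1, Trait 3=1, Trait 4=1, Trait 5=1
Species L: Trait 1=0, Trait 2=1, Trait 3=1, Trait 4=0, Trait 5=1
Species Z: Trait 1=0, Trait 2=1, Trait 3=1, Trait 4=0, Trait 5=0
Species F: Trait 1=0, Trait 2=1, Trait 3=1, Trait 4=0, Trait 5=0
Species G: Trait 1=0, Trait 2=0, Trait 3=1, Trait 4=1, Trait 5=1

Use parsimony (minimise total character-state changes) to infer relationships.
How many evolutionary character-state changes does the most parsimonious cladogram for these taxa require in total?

Character polarity is set by the outgroup: the derived state is whichever differs from the outgroup's state, so for Trait 1, Trait 2, Trait 4, Trait 5 the derived state is '0', and for the remaining characters it is '1'.
Trait 1 (derived state '0') is shared by Species F, Species G, Species L, and Species Z — a synapomorphy uniting that clade.
Trait 2: derived state '0' in Species G only — an autapomorphy, so it tells us nothing about relationships among taxa.
Trait 3 (derived state '1') is shared by all ingroup taxa — unites the whole ingroup.
Trait 4: derived state '0' in Species F, Species L, and Species Z only — synapomorphy for {Species F, Species L, Species Z}.
Only Species F and Species Z show the derived state '0' for Trait 5, supporting them as a clade.
Most parsimonious ingroup topology: (Species S,((Species L,(Species Z,Species F)),Species G)).
Changes per character on this tree: Trait 1: 1; Trait 2: 1; Trait 3: 1; Trait 4: 1; Trait 5: 1.
Total = 5.

5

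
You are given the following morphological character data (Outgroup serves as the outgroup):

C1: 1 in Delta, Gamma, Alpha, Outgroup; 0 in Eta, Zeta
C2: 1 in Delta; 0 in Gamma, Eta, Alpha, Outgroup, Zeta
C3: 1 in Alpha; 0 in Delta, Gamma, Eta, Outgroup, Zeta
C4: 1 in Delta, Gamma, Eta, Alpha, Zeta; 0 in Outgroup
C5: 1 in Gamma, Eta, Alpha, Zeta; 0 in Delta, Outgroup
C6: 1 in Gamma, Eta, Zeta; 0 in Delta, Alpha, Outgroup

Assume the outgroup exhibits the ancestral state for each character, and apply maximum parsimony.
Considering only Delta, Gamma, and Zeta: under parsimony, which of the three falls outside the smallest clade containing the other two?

Character polarity is set by the outgroup: the derived state is whichever differs from the outgroup's state, so for C1 the derived state is '0', and for the remaining characters it is '1'.
C1 (derived state '0') is shared by Eta and Zeta — a synapomorphy uniting that clade.
C2 (derived state '1') is unique to Delta (autapomorphy; uninformative for grouping).
C3 (derived state '1') is unique to Alpha (autapomorphy; uninformative for grouping).
All ingroup taxa share the derived state '1' for C4; it defines the ingroup but does not resolve relationships within it.
Only Alpha, Eta, Gamma, and Zeta show the derived state '1' for C5, supporting them as a clade.
Only Eta, Gamma, and Zeta show the derived state '1' for C6, supporting them as a clade.
Most parsimonious ingroup topology: ((Alpha,((Eta,Zeta),Gamma)),Delta).
Gamma and Zeta share a more recent common ancestor with each other than either does with Delta, so Delta is the least closely related of the three.

Delta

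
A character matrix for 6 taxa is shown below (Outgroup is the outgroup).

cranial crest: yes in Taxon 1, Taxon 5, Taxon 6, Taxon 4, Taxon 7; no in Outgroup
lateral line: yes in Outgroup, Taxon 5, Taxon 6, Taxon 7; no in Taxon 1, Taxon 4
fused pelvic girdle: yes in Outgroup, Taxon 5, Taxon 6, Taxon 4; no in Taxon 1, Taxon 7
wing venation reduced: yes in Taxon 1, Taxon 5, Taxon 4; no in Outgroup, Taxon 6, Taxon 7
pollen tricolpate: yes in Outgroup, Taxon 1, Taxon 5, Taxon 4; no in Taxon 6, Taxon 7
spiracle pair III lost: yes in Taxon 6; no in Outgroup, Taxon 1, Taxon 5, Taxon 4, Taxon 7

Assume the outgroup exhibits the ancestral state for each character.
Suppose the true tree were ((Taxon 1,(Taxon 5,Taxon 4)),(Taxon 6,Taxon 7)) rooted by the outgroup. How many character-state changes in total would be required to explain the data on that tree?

Map each character onto ((Taxon 1,(Taxon 5,Taxon 4)),(Taxon 6,Taxon 7)) (rooted by Outgroup) and count the minimum state changes it requires (Fitch parsimony):
cranial crest: 1; lateral line: 2; fused pelvic girdle: 2; wing venation reduced: 1; pollen tricolpate: 1; spiracle pair III lost: 1.
Total tree length = 8.

8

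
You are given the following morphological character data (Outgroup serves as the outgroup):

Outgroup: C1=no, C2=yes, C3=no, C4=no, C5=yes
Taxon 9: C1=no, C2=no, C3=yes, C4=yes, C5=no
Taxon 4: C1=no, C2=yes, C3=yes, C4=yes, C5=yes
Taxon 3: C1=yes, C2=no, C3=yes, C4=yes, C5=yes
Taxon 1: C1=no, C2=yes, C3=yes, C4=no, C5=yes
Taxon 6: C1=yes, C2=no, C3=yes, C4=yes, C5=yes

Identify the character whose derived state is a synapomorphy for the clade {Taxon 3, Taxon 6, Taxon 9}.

C2

Character polarity is set by the outgroup: the derived state is whichever differs from the outgroup's state, so for C2, C5 the derived state is 'no', and for the remaining characters it is 'yes'.
Only Taxon 3 and Taxon 6 show the derived state 'yes' for C1, supporting them as a clade.
C2 (derived state 'no') is shared by Taxon 3, Taxon 6, and Taxon 9 — a synapomorphy uniting that clade.
C3 (derived state 'yes') is shared by all ingroup taxa — unites the whole ingroup.
Only Taxon 3, Taxon 4, Taxon 6, and Taxon 9 show the derived state 'yes' for C4, supporting them as a clade.
C5: derived state 'no' in Taxon 9 only — an autapomorphy, so it tells us nothing about relationships among taxa.
Most parsimonious ingroup topology: (((Taxon 9,(Taxon 3,Taxon 6)),Taxon 4),Taxon 1).
The clade {Taxon 3, Taxon 6, Taxon 9} is supported by C2: its derived state 'no' occurs in exactly those taxa and in no other taxon (including the outgroup).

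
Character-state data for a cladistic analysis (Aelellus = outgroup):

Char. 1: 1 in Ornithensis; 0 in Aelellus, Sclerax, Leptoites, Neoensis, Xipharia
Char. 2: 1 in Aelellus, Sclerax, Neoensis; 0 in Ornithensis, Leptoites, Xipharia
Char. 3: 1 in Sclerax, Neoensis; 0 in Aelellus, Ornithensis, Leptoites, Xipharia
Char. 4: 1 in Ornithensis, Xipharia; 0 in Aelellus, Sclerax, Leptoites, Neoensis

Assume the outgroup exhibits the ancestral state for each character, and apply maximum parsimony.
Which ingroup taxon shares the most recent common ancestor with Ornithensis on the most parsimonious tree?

Character polarity is set by the outgroup: the derived state is whichever differs from the outgroup's state, so for Char. 2 the derived state is '0', and for the remaining characters it is '1'.
Char. 1 (derived state '1') is unique to Ornithensis (autapomorphy; uninformative for grouping).
Char. 2 (derived state '0') is shared by Leptoites, Ornithensis, and Xipharia — a synapomorphy uniting that clade.
Char. 3 (derived state '1') is shared by Neoensis and Sclerax — a synapomorphy uniting that clade.
Char. 4 (derived state '1') is shared by Ornithensis and Xipharia — a synapomorphy uniting that clade.
Most parsimonious ingroup topology: (((Ornithensis,Xipharia),Leptoites),(Sclerax,Neoensis)).
Ornithensis and Xipharia form a cherry on this tree, so they are sister taxa.

Xipharia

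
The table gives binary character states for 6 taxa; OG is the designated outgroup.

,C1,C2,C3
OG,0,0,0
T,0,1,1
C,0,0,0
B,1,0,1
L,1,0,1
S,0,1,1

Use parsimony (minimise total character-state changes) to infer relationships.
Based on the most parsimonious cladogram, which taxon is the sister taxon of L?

B

The outgroup has state '0' for every character, so '1' is the derived state throughout.
C1: derived state '1' in B and L only — synapomorphy for {B, L}.
C2 (derived state '1') is shared by S and T — a synapomorphy uniting that clade.
Only B, L, S, and T show the derived state '1' for C3, supporting them as a clade.
Most parsimonious ingroup topology: (((T,S),(B,L)),C).
L and B form a cherry on this tree, so they are sister taxa.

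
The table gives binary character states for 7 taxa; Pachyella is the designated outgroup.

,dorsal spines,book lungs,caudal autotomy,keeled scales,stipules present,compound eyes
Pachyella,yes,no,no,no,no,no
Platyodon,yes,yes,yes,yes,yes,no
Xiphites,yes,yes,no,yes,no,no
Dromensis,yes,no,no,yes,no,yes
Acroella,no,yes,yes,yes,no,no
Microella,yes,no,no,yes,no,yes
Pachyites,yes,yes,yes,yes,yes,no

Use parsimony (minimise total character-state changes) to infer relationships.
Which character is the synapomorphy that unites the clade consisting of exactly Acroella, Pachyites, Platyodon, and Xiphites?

Character polarity is set by the outgroup: the derived state is whichever differs from the outgroup's state, so for dorsal spines the derived state is 'no', and for the remaining characters it is 'yes'.
dorsal spines: derived state 'no' in Acroella only — an autapomorphy, so it tells us nothing about relationships among taxa.
book lungs (derived state 'yes') is shared by Acroella, Pachyites, Platyodon, and Xiphites — a synapomorphy uniting that clade.
caudal autotomy (derived state 'yes') is shared by Acroella, Pachyites, and Platyodon — a synapomorphy uniting that clade.
keeled scales (derived state 'yes') is shared by all ingroup taxa — unites the whole ingroup.
Only Pachyites and Platyodon show the derived state 'yes' for stipules present, supporting them as a clade.
compound eyes (derived state 'yes') is shared by Dromensis and Microella — a synapomorphy uniting that clade.
Most parsimonious ingroup topology: ((((Platyodon,Pachyites),Acroella),Xiphites),(Dromensis,Microella)).
The clade {Acroella, Pachyites, Platyodon, Xiphites} is supported by book lungs: its derived state 'yes' occurs in exactly those taxa and in no other taxon (including the outgroup).

book lungs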